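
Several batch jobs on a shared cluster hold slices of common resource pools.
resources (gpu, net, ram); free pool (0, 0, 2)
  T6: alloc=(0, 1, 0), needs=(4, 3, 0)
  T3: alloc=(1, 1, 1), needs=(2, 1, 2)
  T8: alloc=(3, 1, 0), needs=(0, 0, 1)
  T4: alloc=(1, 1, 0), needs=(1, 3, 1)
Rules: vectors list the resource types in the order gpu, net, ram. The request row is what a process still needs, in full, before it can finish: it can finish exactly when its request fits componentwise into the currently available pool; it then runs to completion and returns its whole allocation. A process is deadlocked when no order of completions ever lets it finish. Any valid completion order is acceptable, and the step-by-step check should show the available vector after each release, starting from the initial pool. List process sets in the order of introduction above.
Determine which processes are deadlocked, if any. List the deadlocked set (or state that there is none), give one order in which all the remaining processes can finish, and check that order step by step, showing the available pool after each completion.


Deadlocked set: T6 and T4.
Key observation: net is the bottleneck — with T8, T3 done the pool holds (4, 2, 3), short of every remaining need.
The rest can finish in the order T8, T3. Verifying each step:
  pool = (0, 0, 2)
  run T8 (needs (0, 0, 1), free (0, 0, 2)); after release of (3, 1, 0) the pool is (3, 1, 2)
  run T3 (needs (2, 1, 2), free (3, 1, 2)); after release of (1, 1, 1) the pool is (4, 2, 3)
The blocked processes can never fit:
  T6 still needs (4, 3, 0) but only (4, 2, 3) is free — short on net
  T4 still needs (1, 3, 1) but only (4, 2, 3) is free — short on net


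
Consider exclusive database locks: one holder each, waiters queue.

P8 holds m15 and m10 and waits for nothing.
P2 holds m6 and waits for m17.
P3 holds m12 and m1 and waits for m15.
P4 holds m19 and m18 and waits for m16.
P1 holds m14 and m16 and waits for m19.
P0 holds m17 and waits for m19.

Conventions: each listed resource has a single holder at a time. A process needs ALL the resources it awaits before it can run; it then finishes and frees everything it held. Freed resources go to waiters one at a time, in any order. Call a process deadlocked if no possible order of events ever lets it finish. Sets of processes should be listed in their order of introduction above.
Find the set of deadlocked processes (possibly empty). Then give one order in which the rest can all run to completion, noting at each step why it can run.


The deadlocked set is P2, P4, P1 and P0.
Key observation: the cycle P4 -> P1 -> P4 can never break — each member waits on the next; P2 and P0 wait into the deadlock from upstream.
The rest can finish in the order P8, P3.
Walking it through:
  P8 waits on nothing -> runs at once and releases m15 and m10
  P3: everything it awaited (m15) is free; runs, freeing m12 and m1


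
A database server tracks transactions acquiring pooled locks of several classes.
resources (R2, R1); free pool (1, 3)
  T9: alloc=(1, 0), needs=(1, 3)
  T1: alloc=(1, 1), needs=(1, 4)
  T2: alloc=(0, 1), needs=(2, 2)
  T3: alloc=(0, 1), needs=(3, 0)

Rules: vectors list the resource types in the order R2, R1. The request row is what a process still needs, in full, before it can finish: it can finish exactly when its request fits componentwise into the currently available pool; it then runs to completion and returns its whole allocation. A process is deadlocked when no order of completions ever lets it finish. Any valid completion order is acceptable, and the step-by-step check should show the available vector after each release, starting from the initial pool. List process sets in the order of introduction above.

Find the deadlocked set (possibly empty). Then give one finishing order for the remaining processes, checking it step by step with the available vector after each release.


No process is deadlocked.
Key observation: T9 leads a chain of completions in which each release enables another process.
A valid finishing order for the others: T9, T2, T1, T3. Step-by-step check:
  pool = (1, 3)
  run T9 (needs (1, 3), free (1, 3)); after release of (1, 0) the pool is (2, 3)
  run T2 (needs (2, 2), free (2, 3)); after release of (0, 1) the pool is (2, 4)
  run T1 (needs (1, 4), free (2, 4)); after release of (1, 1) the pool is (3, 5)
  run T3 (needs (3, 0), free (3, 5)); after release of (0, 1) the pool is (3, 6)


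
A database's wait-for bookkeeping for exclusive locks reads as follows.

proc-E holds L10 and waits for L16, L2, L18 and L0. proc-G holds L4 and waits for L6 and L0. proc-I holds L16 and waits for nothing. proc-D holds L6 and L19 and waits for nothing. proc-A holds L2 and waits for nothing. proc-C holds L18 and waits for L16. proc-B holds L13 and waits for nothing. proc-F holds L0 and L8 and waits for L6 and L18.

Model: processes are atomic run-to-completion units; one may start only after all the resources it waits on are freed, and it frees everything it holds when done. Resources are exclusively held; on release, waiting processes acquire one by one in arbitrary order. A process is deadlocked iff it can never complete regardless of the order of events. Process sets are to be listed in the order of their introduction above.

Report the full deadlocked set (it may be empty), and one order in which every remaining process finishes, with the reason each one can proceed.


The deadlocked set is empty.
Key observation: the waits form no ring: some process can always run, and its releases unblock the others one by one.
A valid finishing order for the others: proc-D, proc-I, proc-A, proc-C, proc-F, proc-E, proc-B, proc-G.
Verifying each step:
  proc-D: no waits; runs immediately, freeing L6 and L19
  proc-I: no waits; runs immediately, freeing L16
  proc-A: no waits; runs immediately, freeing L2
  run proc-C (all its waits — L16 — are resolved); releases L18
  run proc-F (all its waits — L6 and L18 — are resolved); releases L0 and L8
  run proc-E (all its waits — L16, L2, L18 and L0 — are resolved); releases L10
  proc-B: no waits; runs immediately, freeing L13
  run proc-G (all its waits — L6 and L0 — are resolved); releases L4


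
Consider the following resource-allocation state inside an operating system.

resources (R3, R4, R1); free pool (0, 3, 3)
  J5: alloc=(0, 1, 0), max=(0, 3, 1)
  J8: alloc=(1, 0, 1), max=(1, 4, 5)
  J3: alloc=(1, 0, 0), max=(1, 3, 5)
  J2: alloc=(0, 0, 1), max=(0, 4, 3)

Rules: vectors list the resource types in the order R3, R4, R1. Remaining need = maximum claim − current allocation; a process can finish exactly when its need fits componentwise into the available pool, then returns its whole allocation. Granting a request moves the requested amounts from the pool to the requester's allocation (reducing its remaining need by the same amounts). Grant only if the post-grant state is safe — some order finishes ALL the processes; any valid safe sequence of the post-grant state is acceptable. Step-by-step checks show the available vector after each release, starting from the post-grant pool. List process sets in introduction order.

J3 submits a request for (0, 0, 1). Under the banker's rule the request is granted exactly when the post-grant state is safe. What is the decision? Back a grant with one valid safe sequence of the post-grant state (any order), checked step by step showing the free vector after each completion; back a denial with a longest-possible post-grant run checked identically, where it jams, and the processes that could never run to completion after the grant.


DENY: after the grant no complete ordering would exist.
Key observation: even finishing J5, J2 leaves just (0, 4, 3) free — too little R1 for any of the remaining processes.
Pretend the grant happened; the run J5, J2 goes as far as possible. Check, step by step:
  pool = (0, 3, 2)
  J5: need (0, 2, 1) fits (0, 3, 2); releases (0, 1, 0), pool now (0, 4, 2)
  J2: need (0, 4, 2) fits (0, 4, 2); releases (0, 0, 1), pool now (0, 4, 3)
  J8 still needs (0, 4, 4) but only (0, 4, 3) is free — short on R1
  J3 still needs (0, 3, 4) but only (0, 4, 3) is free — short on R1
Had the request been granted, J8 and J3 could never finish.


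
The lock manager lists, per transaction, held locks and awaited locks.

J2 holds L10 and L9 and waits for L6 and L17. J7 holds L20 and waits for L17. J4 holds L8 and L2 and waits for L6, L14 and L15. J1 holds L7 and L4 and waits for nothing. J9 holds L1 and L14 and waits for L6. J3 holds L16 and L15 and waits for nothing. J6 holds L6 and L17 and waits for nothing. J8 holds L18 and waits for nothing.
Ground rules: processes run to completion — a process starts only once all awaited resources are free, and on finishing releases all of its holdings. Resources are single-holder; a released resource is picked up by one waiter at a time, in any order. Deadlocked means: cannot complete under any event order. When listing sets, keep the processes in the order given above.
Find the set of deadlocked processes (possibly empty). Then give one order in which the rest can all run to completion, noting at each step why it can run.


No process is deadlocked.
Key observation: every chain of waits terminates; starting from the processes that wait on nothing, all the rest unlock in turn.
The rest can finish in the order J6, J3, J7, J9, J1, J4, J2, J8.
Check, step by step:
  J6: no waits; runs immediately, freeing L6 and L17
  J3: no waits; runs immediately, freeing L16 and L15
  J7 waits on L17 — all released -> runs and releases L20
  J9 waits on L6 — all released -> runs and releases L1 and L14
  J1: no waits; runs immediately, freeing L7 and L4
  J4 waits on L6, L14 and L15 — all released -> runs and releases L8 and L2
  J2 waits on L6 and L17 — all released -> runs and releases L10 and L9
  J8: no waits; runs immediately, freeing L18


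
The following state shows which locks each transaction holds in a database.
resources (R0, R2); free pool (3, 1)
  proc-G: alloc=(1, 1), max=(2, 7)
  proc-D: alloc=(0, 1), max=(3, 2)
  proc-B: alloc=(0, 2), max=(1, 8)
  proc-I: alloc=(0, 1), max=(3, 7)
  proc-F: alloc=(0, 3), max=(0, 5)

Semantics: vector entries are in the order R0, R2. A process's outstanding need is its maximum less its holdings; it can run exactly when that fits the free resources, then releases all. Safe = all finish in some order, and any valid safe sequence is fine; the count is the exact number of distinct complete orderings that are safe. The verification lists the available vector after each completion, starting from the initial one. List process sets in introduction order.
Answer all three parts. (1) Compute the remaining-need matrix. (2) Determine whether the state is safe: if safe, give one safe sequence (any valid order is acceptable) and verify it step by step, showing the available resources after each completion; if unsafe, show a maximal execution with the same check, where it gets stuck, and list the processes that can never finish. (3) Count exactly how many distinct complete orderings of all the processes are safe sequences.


(1) Remaining need (order R0, R2):
  proc-G: (1, 6)
  proc-D: (3, 1)
  proc-B: (1, 6)
  proc-I: (3, 6)
  proc-F: (0, 2)
(2) The state is UNSAFE.
Key observation: R2 is the bottleneck — with proc-D, proc-F done the pool holds (3, 5), short of every remaining need.
Going as far as possible: proc-D, proc-F; after that, nothing fits. Step-by-step check:
  pool = (3, 1)
  run proc-D (needs (3, 1), free (3, 1)); after release of (0, 1) the pool is (3, 2)
  run proc-F (needs (0, 2), free (3, 2)); after release of (0, 3) the pool is (3, 5)
  blocked: proc-G wants (1, 6), pool (3, 5) — not enough R2
  blocked: proc-B wants (1, 6), pool (3, 5) — not enough R2
  blocked: proc-I wants (3, 6), pool (3, 5) — not enough R2
Processes that can never finish: proc-G, proc-B and proc-I.
(3) Exactly 0 of the possible complete orderings are safe sequences.


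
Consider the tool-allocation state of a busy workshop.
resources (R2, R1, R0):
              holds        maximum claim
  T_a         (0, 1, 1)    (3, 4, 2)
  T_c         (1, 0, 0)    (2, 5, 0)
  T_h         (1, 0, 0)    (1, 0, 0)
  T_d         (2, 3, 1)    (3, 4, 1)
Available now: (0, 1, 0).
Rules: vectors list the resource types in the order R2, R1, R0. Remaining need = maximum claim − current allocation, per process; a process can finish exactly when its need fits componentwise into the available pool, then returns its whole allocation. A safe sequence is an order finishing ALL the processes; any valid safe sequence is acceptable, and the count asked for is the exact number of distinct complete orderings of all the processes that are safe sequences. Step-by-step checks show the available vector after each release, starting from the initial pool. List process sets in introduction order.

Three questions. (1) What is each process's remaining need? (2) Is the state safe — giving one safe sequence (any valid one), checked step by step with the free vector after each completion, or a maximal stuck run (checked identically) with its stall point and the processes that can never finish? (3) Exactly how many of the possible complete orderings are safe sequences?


(1) Outstanding need per process (order R2, R1, R0):
  T_a: (3, 3, 1)
  T_c: (1, 5, 0)
  T_h: (0, 0, 0)
  T_d: (1, 1, 0)
(2) SAFE. One safe sequence: T_h, T_d, T_a, T_c.
Key observation: at T_d the run first touches a limit — (1, 1, 0) against (1, 1, 0), exact on a resource it actually requests.
Verifying each step:
  pool = (0, 1, 0)
  T_h needs (0, 0, 0) <= (0, 1, 0) -> finishes; pool += (1, 0, 0) = (1, 1, 0)
  T_d needs (1, 1, 0) <= (1, 1, 0) -> finishes; pool += (2, 3, 1) = (3, 4, 1)
  T_a needs (3, 3, 1) <= (3, 4, 1) -> finishes; pool += (0, 1, 1) = (3, 5, 2)
  T_c needs (1, 5, 0) <= (3, 5, 2) -> finishes; pool += (1, 0, 0) = (4, 5, 2)
(3) Precisely 1 of the possible complete orderings is a safe sequence.


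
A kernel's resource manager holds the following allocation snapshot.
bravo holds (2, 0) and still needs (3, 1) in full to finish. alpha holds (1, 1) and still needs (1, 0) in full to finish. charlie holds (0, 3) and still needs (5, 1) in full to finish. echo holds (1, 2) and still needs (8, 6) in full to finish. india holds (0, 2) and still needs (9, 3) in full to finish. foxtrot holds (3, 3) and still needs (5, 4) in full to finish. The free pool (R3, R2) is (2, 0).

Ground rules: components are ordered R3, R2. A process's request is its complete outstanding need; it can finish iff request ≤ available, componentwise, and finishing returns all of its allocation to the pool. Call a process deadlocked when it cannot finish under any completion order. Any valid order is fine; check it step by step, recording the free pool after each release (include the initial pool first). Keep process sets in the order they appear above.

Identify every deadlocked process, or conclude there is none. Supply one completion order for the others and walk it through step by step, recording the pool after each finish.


No process is deadlocked.
Key observation: beginning at alpha, releases accumulate fast enough that every process eventually fits.
The rest can finish in the order alpha, bravo, charlie, foxtrot, echo, india. Verifying each step:
  pool = (2, 0)
  alpha needs (1, 0) <= (2, 0) -> finishes; pool += (1, 1) = (3, 1)
  bravo needs (3, 1) <= (3, 1) -> finishes; pool += (2, 0) = (5, 1)
  charlie needs (5, 1) <= (5, 1) -> finishes; pool += (0, 3) = (5, 4)
  foxtrot needs (5, 4) <= (5, 4) -> finishes; pool += (3, 3) = (8, 7)
  echo needs (8, 6) <= (8, 7) -> finishes; pool += (1, 2) = (9, 9)
  india needs (9, 3) <= (9, 9) -> finishes; pool += (0, 2) = (9, 11)


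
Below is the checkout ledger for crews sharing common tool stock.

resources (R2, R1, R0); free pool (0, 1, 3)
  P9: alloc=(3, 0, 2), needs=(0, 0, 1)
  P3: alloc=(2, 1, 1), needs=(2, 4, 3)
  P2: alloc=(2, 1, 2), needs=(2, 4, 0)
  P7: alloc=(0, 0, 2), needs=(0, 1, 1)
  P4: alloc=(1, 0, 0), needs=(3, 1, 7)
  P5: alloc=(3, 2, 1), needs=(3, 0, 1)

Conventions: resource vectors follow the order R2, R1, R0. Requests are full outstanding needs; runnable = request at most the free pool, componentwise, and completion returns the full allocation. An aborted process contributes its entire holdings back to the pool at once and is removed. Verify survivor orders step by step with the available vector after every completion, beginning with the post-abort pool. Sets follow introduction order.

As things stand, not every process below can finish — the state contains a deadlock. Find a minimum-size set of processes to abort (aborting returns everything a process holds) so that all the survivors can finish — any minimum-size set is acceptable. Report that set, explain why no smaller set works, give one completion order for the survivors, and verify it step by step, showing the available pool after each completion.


Abort P3.
Key observation: the returned (2, 1, 1) from P3 is what brings P2 — unrunnable before, under any order — into play at step 4.
Why nothing smaller works: aborting no one leaves the state deadlocked as given.
The survivors complete as P7, P9, P5, P2, P4. Step-by-step check (starting from the post-abort pool):
  pool = (2, 2, 4)
  run P7 (needs (0, 1, 1), free (2, 2, 4)); after release of (0, 0, 2) the pool is (2, 2, 6)
  run P9 (needs (0, 0, 1), free (2, 2, 6)); after release of (3, 0, 2) the pool is (5, 2, 8)
  run P5 (needs (3, 0, 1), free (5, 2, 8)); after release of (3, 2, 1) the pool is (8, 4, 9)
  run P2 (needs (2, 4, 0), free (8, 4, 9)); after release of (2, 1, 2) the pool is (10, 5, 11)
  run P4 (needs (3, 1, 7), free (10, 5, 11)); after release of (1, 0, 0) the pool is (11, 5, 11)


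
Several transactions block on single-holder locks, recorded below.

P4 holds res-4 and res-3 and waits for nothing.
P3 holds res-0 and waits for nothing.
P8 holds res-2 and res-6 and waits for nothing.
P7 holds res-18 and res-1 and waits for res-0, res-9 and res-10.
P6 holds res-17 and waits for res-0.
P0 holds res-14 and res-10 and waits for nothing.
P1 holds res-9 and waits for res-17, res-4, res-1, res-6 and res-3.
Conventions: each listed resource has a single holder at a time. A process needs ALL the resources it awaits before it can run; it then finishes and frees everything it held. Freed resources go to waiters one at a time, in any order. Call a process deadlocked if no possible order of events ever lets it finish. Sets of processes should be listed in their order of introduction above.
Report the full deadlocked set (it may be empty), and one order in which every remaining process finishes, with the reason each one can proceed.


Deadlocked set: P7 and P1.
Key observation: P7 -> P1 -> P7 is a circular wait — nothing in it can go first; no other process is dragged down with it.
A valid finishing order for the others: P3, P6, P4, P0, P8.
Walking it through:
  P3: no waits; runs immediately, freeing res-0
  P6 waits on res-0 — all released -> runs and releases res-17
  P4: no waits; runs immediately, freeing res-4 and res-3
  P0: no waits; runs immediately, freeing res-14 and res-10
  P8: no waits; runs immediately, freeing res-2 and res-6


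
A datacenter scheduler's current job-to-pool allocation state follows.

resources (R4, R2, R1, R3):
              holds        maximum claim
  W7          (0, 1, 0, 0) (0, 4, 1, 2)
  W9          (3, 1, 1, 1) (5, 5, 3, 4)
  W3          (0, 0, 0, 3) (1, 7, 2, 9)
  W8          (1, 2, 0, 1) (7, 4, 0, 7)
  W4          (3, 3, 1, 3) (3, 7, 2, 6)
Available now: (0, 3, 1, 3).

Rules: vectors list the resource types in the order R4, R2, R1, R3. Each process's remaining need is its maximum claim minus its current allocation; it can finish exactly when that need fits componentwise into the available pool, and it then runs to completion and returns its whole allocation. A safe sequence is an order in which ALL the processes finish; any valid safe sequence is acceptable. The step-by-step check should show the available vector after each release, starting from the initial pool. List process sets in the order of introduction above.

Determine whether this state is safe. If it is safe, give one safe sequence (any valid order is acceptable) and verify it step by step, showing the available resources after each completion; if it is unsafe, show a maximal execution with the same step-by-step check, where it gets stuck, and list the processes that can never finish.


SAFE. One safe sequence: W7, W4, W3, W9, W8.
Key observation: W7 is the earliest step where a requested resource binds exactly: need (0, 3, 1, 2), pool (0, 3, 1, 3) at its turn.
Step-by-step check:
  pool = (0, 3, 1, 3)
  run W7 (needs (0, 3, 1, 2), free (0, 3, 1, 3)); after release of (0, 1, 0, 0) the pool is (0, 4, 1, 3)
  run W4 (needs (0, 4, 1, 3), free (0, 4, 1, 3)); after release of (3, 3, 1, 3) the pool is (3, 7, 2, 6)
  run W3 (needs (1, 7, 2, 6), free (3, 7, 2, 6)); after release of (0, 0, 0, 3) the pool is (3, 7, 2, 9)
  run W9 (needs (2, 4, 2, 3), free (3, 7, 2, 9)); after release of (3, 1, 1, 1) the pool is (6, 8, 3, 10)
  run W8 (needs (6, 2, 0, 6), free (6, 8, 3, 10)); after release of (1, 2, 0, 1) the pool is (7, 10, 3, 11)


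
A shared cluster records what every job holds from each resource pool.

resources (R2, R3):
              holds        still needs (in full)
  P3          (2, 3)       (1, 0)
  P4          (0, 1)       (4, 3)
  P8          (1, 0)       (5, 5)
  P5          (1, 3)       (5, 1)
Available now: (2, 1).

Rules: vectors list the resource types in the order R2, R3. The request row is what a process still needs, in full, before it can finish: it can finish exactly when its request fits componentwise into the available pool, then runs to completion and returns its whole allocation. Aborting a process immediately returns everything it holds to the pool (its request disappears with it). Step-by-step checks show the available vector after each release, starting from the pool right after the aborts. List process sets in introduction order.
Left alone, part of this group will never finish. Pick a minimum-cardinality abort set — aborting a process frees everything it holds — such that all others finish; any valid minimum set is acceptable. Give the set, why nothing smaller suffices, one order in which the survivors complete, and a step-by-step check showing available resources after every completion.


Abort P8.
Key observation: no ordering could ever have run P5 before the abort of P8; with (1, 0) back in the pool it fits at step 3.
Why nothing smaller works: aborting no one leaves the state deadlocked as given.
The survivors complete as P3, P4, P5. Step-by-step check (starting from the post-abort pool):
  pool = (3, 1)
  P3: need (1, 0) fits (3, 1); releases (2, 3), pool now (5, 4)
  P4: need (4, 3) fits (5, 4); releases (0, 1), pool now (5, 5)
  P5: need (5, 1) fits (5, 5); releases (1, 3), pool now (6, 8)


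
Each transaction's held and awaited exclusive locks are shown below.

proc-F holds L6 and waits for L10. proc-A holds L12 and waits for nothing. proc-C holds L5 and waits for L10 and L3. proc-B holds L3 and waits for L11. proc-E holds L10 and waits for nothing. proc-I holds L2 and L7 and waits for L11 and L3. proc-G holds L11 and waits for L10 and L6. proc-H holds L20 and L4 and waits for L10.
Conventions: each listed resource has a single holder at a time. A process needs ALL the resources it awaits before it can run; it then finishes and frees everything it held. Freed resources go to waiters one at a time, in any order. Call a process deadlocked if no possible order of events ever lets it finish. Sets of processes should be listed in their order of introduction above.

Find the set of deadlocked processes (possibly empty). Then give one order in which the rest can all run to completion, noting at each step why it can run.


The deadlocked set is empty.
Key observation: the wait graph is acyclic; completion cascades from the unblocked processes through everyone else.
One completion order for the rest: proc-E, proc-H, proc-F, proc-G, proc-B, proc-A, proc-C, proc-I.
Check, step by step:
  proc-E waits on nothing -> runs at once and releases L10
  proc-H waits on L10 — all released -> runs and releases L20 and L4
  proc-F waits on L10 — all released -> runs and releases L6
  proc-G waits on L10 and L6 — all released -> runs and releases L11
  proc-B waits on L11 — all released -> runs and releases L3
  proc-A waits on nothing -> runs at once and releases L12
  proc-C waits on L10 and L3 — all released -> runs and releases L5
  proc-I waits on L11 and L3 — all released -> runs and releases L2 and L7


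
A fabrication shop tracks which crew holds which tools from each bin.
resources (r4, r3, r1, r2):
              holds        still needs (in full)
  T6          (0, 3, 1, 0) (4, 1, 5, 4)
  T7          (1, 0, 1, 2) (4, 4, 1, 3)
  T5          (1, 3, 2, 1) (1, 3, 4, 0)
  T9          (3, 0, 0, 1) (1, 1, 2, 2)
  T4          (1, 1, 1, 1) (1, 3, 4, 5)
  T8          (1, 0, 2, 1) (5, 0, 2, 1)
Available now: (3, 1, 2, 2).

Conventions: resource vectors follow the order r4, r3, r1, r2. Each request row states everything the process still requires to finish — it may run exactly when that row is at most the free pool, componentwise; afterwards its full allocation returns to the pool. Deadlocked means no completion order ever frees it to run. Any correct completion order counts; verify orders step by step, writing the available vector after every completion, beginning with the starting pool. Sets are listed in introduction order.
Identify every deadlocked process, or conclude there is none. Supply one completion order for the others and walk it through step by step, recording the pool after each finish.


The deadlocked set is T6, T7, T5 and T4.
Key observation: after T9, T8 the pool peaks at (7, 1, 4, 4), and each blocked process is short somewhere: T6 on r1; T7 on r3; T5 on r3; T4 on r3, r2.
A valid finishing order for the others: T9, T8. Check, step by step:
  pool = (3, 1, 2, 2)
  T9: need (1, 1, 2, 2) fits (3, 1, 2, 2); releases (3, 0, 0, 1), pool now (6, 1, 2, 3)
  T8: need (5, 0, 2, 1) fits (6, 1, 2, 3); releases (1, 0, 2, 1), pool now (7, 1, 4, 4)
The blocked processes can never fit:
  blocked: T6 wants (4, 1, 5, 4), pool (7, 1, 4, 4) — not enough r1
  blocked: T7 wants (4, 4, 1, 3), pool (7, 1, 4, 4) — not enough r3
  blocked: T5 wants (1, 3, 4, 0), pool (7, 1, 4, 4) — not enough r3
  blocked: T4 wants (1, 3, 4, 5), pool (7, 1, 4, 4) — not enough r3 and r2


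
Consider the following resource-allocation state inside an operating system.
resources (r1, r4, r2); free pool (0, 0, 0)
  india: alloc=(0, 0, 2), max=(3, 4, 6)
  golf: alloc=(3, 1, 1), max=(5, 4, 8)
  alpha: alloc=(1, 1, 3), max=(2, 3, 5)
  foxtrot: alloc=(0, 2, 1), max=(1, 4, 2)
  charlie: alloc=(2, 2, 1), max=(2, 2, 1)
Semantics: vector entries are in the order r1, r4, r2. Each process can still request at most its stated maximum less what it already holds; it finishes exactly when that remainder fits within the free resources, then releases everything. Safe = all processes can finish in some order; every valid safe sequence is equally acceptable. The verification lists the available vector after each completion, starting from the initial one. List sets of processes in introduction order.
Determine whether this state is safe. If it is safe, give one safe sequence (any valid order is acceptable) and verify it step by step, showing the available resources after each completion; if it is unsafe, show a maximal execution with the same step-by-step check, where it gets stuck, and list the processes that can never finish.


The state is SAFE; one workable sequence: charlie, foxtrot, alpha, india, golf.
Key observation: reading the order forward, foxtrot is the first process whose need (1, 2, 1) meets the free pool (2, 2, 1) exactly on a resource it requests.
Walking it through:
  pool = (0, 0, 0)
  run charlie (needs (0, 0, 0), free (0, 0, 0)); after release of (2, 2, 1) the pool is (2, 2, 1)
  run foxtrot (needs (1, 2, 1), free (2, 2, 1)); after release of (0, 2, 1) the pool is (2, 4, 2)
  run alpha (needs (1, 2, 2), free (2, 4, 2)); after release of (1, 1, 3) the pool is (3, 5, 5)
  run india (needs (3, 4, 4), free (3, 5, 5)); after release of (0, 0, 2) the pool is (3, 5, 7)
  run golf (needs (2, 3, 7), free (3, 5, 7)); after release of (3, 1, 1) the pool is (6, 6, 8)


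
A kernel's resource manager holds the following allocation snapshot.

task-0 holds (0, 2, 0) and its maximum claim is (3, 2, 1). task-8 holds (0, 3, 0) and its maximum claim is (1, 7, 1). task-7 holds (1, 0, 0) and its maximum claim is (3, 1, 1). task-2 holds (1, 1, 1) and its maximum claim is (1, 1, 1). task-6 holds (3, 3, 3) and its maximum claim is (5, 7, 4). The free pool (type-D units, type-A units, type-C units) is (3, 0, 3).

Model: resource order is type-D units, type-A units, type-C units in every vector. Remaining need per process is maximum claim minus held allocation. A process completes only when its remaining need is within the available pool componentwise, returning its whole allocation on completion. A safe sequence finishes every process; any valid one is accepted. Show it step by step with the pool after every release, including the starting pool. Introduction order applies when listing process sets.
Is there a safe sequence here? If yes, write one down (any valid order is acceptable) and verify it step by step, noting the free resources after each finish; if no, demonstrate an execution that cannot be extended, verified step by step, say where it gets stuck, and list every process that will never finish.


UNSAFE — no complete ordering exists.
Key observation: type-A units is the bottleneck — with task-0, task-7, task-2 done the pool holds (5, 3, 4), short of every remaining need.
A maximal execution: task-0, task-7, task-2 — then nothing else fits. Verifying each step:
  pool = (3, 0, 3)
  task-0 needs (3, 0, 1) <= (3, 0, 3) -> finishes; pool += (0, 2, 0) = (3, 2, 3)
  task-7 needs (2, 1, 1) <= (3, 2, 3) -> finishes; pool += (1, 0, 0) = (4, 2, 3)
  task-2 needs (0, 0, 0) <= (4, 2, 3) -> finishes; pool += (1, 1, 1) = (5, 3, 4)
  task-8 cannot run: need (1, 4, 1) vs free (5, 3, 4) (insufficient type-A units)
  task-6 cannot run: need (2, 4, 1) vs free (5, 3, 4) (insufficient type-A units)
Never able to finish: task-8 and task-6.


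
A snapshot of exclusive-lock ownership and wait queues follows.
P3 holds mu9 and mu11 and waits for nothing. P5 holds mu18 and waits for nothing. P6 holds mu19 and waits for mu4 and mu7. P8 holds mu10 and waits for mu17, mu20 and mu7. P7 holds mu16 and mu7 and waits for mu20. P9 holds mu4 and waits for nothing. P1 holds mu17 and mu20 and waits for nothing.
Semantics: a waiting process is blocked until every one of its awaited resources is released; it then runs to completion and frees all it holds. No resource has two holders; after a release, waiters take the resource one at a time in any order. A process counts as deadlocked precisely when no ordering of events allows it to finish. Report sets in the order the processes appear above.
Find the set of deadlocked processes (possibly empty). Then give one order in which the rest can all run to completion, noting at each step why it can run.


Nothing here is deadlocked.
Key observation: the waits form no ring: some process can always run, and its releases unblock the others one by one.
One completion order for the rest: P1, P5, P3, P7, P8, P9, P6.
Verifying each step:
  P1: no waits; runs immediately, freeing mu17 and mu20
  P5: no waits; runs immediately, freeing mu18
  P3: no waits; runs immediately, freeing mu9 and mu11
  P7 waits on mu20 — all released -> runs and releases mu16 and mu7
  P8 waits on mu17, mu20 and mu7 — all released -> runs and releases mu10
  P9: no waits; runs immediately, freeing mu4
  P6 waits on mu4 and mu7 — all released -> runs and releases mu19


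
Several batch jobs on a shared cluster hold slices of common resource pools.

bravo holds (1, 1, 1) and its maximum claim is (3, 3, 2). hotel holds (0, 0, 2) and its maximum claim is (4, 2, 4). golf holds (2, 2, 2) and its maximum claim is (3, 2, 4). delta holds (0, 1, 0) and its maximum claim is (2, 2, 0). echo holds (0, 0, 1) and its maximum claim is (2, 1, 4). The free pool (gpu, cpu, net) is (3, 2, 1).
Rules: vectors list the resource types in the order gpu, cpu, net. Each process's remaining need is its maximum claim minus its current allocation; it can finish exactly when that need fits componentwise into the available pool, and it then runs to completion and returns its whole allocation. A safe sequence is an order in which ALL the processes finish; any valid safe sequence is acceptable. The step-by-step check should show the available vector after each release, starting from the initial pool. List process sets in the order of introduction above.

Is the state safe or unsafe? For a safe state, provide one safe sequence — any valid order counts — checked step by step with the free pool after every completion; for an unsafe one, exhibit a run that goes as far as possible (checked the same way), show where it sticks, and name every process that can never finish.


The state is SAFE; one workable sequence: delta, bravo, golf, hotel, echo.
Key observation: bravo is the earliest step where a requested resource binds exactly: need (2, 2, 1), pool (3, 3, 1) at its turn.
Check, step by step:
  pool = (3, 2, 1)
  delta: need (2, 1, 0) fits (3, 2, 1); releases (0, 1, 0), pool now (3, 3, 1)
  bravo: need (2, 2, 1) fits (3, 3, 1); releases (1, 1, 1), pool now (4, 4, 2)
  golf: need (1, 0, 2) fits (4, 4, 2); releases (2, 2, 2), pool now (6, 6, 4)
  hotel: need (4, 2, 2) fits (6, 6, 4); releases (0, 0, 2), pool now (6, 6, 6)
  echo: need (2, 1, 3) fits (6, 6, 6); releases (0, 0, 1), pool now (6, 6, 7)


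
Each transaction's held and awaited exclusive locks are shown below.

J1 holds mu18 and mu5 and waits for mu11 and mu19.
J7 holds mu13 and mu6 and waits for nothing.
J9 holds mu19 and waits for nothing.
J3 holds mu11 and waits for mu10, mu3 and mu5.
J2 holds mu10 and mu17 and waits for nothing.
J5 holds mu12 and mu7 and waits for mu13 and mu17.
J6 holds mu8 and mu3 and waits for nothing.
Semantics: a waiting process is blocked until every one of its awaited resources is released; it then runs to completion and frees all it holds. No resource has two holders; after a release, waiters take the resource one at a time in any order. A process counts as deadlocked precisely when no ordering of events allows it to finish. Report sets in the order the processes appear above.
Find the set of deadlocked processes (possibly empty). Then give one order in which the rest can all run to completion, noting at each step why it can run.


Deadlocked set: J1 and J3.
Key observation: J1 -> J3 -> J1 is a circular wait — nothing in it can go first; no other process is dragged down with it.
The rest can finish in the order J2, J7, J6, J5, J9.
Check, step by step:
  J2 waits on nothing -> runs at once and releases mu10 and mu17
  J7 waits on nothing -> runs at once and releases mu13 and mu6
  J6 waits on nothing -> runs at once and releases mu8 and mu3
  J5: everything it awaited (mu13 and mu17) is free; runs, freeing mu12 and mu7
  J9 waits on nothing -> runs at once and releases mu19


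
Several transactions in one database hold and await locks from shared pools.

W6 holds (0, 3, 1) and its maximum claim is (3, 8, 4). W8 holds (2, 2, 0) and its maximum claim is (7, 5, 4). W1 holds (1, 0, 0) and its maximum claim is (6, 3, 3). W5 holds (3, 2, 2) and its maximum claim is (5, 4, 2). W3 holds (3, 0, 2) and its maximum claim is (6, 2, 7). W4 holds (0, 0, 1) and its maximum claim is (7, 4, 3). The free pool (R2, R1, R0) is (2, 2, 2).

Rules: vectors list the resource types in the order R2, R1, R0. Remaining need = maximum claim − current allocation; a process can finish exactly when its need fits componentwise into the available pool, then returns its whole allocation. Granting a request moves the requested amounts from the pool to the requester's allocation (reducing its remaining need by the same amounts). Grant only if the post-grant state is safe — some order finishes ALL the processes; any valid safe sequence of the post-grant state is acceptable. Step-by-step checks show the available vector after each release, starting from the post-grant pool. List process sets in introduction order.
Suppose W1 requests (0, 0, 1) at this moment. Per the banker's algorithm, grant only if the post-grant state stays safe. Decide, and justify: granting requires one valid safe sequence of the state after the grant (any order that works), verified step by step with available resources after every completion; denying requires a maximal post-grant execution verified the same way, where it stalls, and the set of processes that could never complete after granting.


GRANT — the state after the grant stays safe, e.g. via W5, W1, W8, W6, W3, W4.
Key observation: after the grant the pool drops to (2, 2, 1), which still lets W5 finish first and unwind the rest.
Check on the post-grant state, step by step:
  pool = (2, 2, 1)
  W5 needs (2, 2, 0) <= (2, 2, 1) -> finishes; pool += (3, 2, 2) = (5, 4, 3)
  W1 needs (5, 3, 2) <= (5, 4, 3) -> finishes; pool += (1, 0, 1) = (6, 4, 4)
  W8 needs (5, 3, 4) <= (6, 4, 4) -> finishes; pool += (2, 2, 0) = (8, 6, 4)
  W6 needs (3, 5, 3) <= (8, 6, 4) -> finishes; pool += (0, 3, 1) = (8, 9, 5)
  W3 needs (3, 2, 5) <= (8, 9, 5) -> finishes; pool += (3, 0, 2) = (11, 9, 7)
  W4 needs (7, 4, 2) <= (11, 9, 7) -> finishes; pool += (0, 0, 1) = (11, 9, 8)


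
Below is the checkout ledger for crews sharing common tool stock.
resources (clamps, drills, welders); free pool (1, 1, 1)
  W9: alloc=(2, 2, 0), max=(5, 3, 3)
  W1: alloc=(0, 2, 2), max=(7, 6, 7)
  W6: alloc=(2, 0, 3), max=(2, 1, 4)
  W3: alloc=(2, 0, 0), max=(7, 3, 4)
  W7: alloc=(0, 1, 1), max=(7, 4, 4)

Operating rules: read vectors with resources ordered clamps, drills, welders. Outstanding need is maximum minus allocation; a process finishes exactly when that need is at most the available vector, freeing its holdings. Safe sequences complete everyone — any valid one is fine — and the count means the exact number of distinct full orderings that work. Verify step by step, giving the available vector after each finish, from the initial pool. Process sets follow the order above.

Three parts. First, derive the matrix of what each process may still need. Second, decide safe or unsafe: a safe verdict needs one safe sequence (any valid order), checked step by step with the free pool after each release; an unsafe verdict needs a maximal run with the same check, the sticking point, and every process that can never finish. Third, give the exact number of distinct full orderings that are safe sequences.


(1) Need matrix, components ordered clamps, drills, welders:
  W9: (3, 1, 3)
  W1: (7, 4, 5)
  W6: (0, 1, 1)
  W3: (5, 3, 4)
  W7: (7, 3, 3)
(2) SAFE — a valid safe sequence is W6, W9, W3, W7, W1.
Key observation: the order's first zero-slack moment is W6 ((0, 1, 1) needed, (1, 1, 1) free — a requested resource with nothing to spare).
Check, step by step:
  pool = (1, 1, 1)
  W6: need (0, 1, 1) fits (1, 1, 1); releases (2, 0, 3), pool now (3, 1, 4)
  W9: need (3, 1, 3) fits (3, 1, 4); releases (2, 2, 0), pool now (5, 3, 4)
  W3: need (5, 3, 4) fits (5, 3, 4); releases (2, 0, 0), pool now (7, 3, 4)
  W7: need (7, 3, 3) fits (7, 3, 4); releases (0, 1, 1), pool now (7, 4, 5)
  W1: need (7, 4, 5) fits (7, 4, 5); releases (0, 2, 2), pool now (7, 6, 7)
(3) The exact count: 1 of the possible complete orderings is a safe sequence.


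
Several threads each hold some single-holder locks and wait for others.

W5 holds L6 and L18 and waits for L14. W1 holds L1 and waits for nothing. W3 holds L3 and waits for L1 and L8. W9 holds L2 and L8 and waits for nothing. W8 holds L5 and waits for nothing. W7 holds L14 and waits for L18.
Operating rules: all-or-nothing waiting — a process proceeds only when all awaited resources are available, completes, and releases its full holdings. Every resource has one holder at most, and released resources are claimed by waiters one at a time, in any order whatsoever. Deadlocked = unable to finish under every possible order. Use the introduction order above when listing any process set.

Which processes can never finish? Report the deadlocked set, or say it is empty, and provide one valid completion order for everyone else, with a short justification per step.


The deadlocked set is W5 and W7.
Key observation: the wait chain closes on itself along W5 -> W7 -> W5; no other process is dragged down with it.
One completion order for the rest: W1, W8, W9, W3.
Walking it through:
  W1 waits on nothing -> runs at once and releases L1
  W8 waits on nothing -> runs at once and releases L5
  W9 waits on nothing -> runs at once and releases L2 and L8
  W3 waits on L1 and L8 — all released -> runs and releases L3
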